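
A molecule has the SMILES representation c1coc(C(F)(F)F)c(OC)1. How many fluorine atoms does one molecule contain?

3

Atom tally by fragment:
  furan ring core → C:4 H:4 O:1
  (− 2 ring H displaced by substituents)
  + CF3 → C:1 F:3
  + OCH3 → C:1 H:3 O:1
Element totals:
  C: 6
  H: 5
  F: 3
  O: 2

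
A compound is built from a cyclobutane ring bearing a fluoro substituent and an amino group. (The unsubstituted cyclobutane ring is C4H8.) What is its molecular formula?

Atom tally by fragment:
  cyclobutane ring core → C:4 H:8
  (− 2 ring H displaced by substituents)
  + F → F:1
  + NH2 → N:1 H:2
Element totals:
  C: 4
  H: 8
  F: 1
  N: 1

C4H8FN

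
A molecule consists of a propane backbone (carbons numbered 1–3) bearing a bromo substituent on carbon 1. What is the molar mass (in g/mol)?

122.99 g/mol

Atom tally by fragment:
  BrCH2 → C:1 H:2 Br:1
  CH2 → C:1 H:2
  CH3 → C:1 H:3
Element totals:
  C: 3
  H: 7
  Br: 1
Molecular formula: C3H7Br.
  M = 3(12.011) + 7(1.008) + 79.904
    = 36.033 + 7.056 + 79.904 = 122.993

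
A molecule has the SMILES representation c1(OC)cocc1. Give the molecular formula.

Atom tally by fragment:
  furan ring core → C:4 H:4 O:1
  (− 1 ring H displaced by substituents)
  + OCH3 → C:1 H:3 O:1
Element totals:
  C: 5
  H: 6
  O: 2

C5H6O2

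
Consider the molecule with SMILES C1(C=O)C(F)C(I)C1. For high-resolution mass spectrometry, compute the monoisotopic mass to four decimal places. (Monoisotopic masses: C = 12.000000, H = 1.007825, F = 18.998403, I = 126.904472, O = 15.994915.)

227.9447

Atom tally by fragment:
  cyclobutane ring core → C:4 H:8
  (− 3 ring H displaced by substituents)
  + CHO → C:1 H:1 O:1
  + F → F:1
  + I → I:1
Element totals:
  C: 5
  H: 6
  F: 1
  I: 1
  O: 1
Molecular formula: C5H6FIO.
  M = 5(12.0) + 6(1.007825) + 18.998403 + 126.904472 + 15.994915
    = 60.000000 + 6.046950 + 18.998403 + 126.904472 + 15.994915 = 227.944740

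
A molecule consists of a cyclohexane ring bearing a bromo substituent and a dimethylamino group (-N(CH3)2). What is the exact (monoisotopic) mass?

Atom tally by fragment:
  cyclohexane ring core → C:6 H:12
  (− 2 ring H displaced by substituents)
  + Br → Br:1
  + N(CH3)2 → N:1 C:2 H:6
Element totals:
  C: 8
  H: 16
  Br: 1
  N: 1
Molecular formula: C8H16BrN.
  M = 8(12.0) + 16(1.007825) + 78.918338 + 14.003074
    = 96.000000 + 16.125200 + 78.918338 + 14.003074 = 205.046612

205.0466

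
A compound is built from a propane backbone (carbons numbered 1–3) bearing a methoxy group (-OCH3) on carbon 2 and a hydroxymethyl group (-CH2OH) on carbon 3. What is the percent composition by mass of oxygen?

Atom tally by fragment:
  CH3 → C:1 H:3
  CH(OCH3) → C:2 H:4 O:1
  CH2CH2OH → C:2 H:5 O:1
Element totals:
  C: 5
  H: 12
  O: 2
Molecular formula: C5H12O2.
Molar mass = 104.149 g/mol.
Mass from O: 2 × 15.999 = 31.998 g/mol.
%O = 31.998 / 104.149 × 100 = 30.72%.

30.72%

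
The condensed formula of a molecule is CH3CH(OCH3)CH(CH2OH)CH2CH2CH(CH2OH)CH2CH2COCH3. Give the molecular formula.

C13H26O4

Atom tally by fragment:
  CH3 → C:1 H:3
  CH(OCH3) → C:2 H:4 O:1
  CH(CH2OH) → C:2 H:4 O:1
  CH2 → C:1 H:2
  CH2 → C:1 H:2
  CH(CH2OH) → C:2 H:4 O:1
  CH2 → C:1 H:2
  CH2COCH3 → C:3 H:5 O:1
Element totals:
  C: 13
  H: 26
  O: 4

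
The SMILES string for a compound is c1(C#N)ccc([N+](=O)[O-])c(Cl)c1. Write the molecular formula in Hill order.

C7H3ClN2O2

Atom tally by fragment:
  benzene ring core → C:6 H:6
  (− 3 ring H displaced by substituents)
  + CN → C:1 N:1
  + NO2 → N:1 O:2
  + Cl → Cl:1
Element totals:
  C: 7
  H: 3
  Cl: 1
  N: 2
  O: 2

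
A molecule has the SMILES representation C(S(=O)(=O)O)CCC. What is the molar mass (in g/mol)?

Atom tally by fragment:
  HO3SCH2 → C:1 H:3 S:1 O:3
  CH2 → C:1 H:2
  CH2 → C:1 H:2
  CH3 → C:1 H:3
Element totals:
  C: 4
  H: 10
  O: 3
  S: 1
Molecular formula: C4H10O3S.
  M = 4(12.011) + 10(1.008) + 3(15.999) + 32.06
    = 48.044 + 10.080 + 47.997 + 32.060 = 138.181

138.18 g/mol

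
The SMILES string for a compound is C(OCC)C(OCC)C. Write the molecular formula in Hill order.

C7H16O2

Atom tally by fragment:
  C2H5OCH2 → C:3 H:7 O:1
  CH(OC2H5) → C:3 H:6 O:1
  CH3 → C:1 H:3
Element totals:
  C: 7
  H: 16
  O: 2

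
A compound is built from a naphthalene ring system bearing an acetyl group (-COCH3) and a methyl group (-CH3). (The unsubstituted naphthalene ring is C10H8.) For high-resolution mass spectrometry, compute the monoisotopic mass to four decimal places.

184.0888

Atom tally by fragment:
  naphthalene ring system core → C:10 H:8
  (− 2 ring H displaced by substituents)
  + COCH3 → C:2 H:3 O:1
  + CH3 → C:1 H:3
Element totals:
  C: 13
  H: 12
  O: 1
Molecular formula: C13H12O.
  M = 13(12.0) + 12(1.007825) + 15.994915
    = 156.000000 + 12.093900 + 15.994915 = 184.088815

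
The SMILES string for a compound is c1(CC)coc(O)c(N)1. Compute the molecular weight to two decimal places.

Atom tally by fragment:
  furan ring core → C:4 H:4 O:1
  (− 3 ring H displaced by substituents)
  + C2H5 → C:2 H:5
  + OH → O:1 H:1
  + NH2 → N:1 H:2
Element totals:
  C: 6
  H: 9
  N: 1
  O: 2
Molecular formula: C6H9NO2.
  M = 6(12.011) + 9(1.008) + 14.007 + 2(15.999)
    = 72.066 + 9.072 + 14.007 + 31.998 = 127.143

127.14 g/mol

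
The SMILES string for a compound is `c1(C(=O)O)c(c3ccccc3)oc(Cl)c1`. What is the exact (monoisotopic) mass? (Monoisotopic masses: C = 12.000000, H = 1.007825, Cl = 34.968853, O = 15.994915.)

Atom tally by fragment:
  furan ring core → C:4 H:4 O:1
  (− 3 ring H displaced by substituents)
  + COOH → C:1 H:1 O:2
  + C6H5 → C:6 H:5
  + Cl → Cl:1
Element totals:
  C: 11
  H: 7
  Cl: 1
  O: 3
Molecular formula: C11H7ClO3.
  M = 11(12.0) + 7(1.007825) + 34.968853 + 3(15.994915)
    = 132.000000 + 7.054775 + 34.968853 + 47.984745 = 222.008373

222.0084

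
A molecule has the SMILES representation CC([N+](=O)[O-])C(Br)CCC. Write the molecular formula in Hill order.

C6H12BrNO2

Atom tally by fragment:
  CH3 → C:1 H:3
  CH(NO2) → C:1 H:1 N:1 O:2
  CH(Br) → C:1 H:1 Br:1
  CH2 → C:1 H:2
  CH2 → C:1 H:2
  CH3 → C:1 H:3
Element totals:
  C: 6
  H: 12
  Br: 1
  N: 1
  O: 2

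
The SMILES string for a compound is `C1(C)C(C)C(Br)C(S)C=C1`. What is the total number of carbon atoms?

Atom tally by fragment:
  cyclohexene ring core → C:6 H:10
  (− 4 ring H displaced by substituents)
  + CH3 → C:1 H:3
  + CH3 → C:1 H:3
  + Br → Br:1
  + SH → S:1 H:1
Element totals:
  C: 8
  H: 13
  Br: 1
  S: 1

8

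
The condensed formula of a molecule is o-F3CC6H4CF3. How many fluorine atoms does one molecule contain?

Atom tally by fragment:
  benzene ring core → C:6 H:6
  (− 2 ring H displaced by substituents)
  + CF3 → C:1 F:3
  + CF3 → C:1 F:3
Element totals:
  C: 8
  H: 4
  F: 6

6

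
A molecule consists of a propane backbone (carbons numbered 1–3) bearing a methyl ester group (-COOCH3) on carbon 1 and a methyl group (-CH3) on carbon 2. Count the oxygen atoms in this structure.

Atom tally by fragment:
  CH3OOCCH2 → C:3 H:5 O:2
  CH(CH3) → C:2 H:4
  CH3 → C:1 H:3
Element totals:
  C: 6
  H: 12
  O: 2

2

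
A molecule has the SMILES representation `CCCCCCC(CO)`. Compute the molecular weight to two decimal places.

130.23 g/mol

Atom tally by fragment:
  CH3 → C:1 H:3
  CH2 → C:1 H:2
  CH2 → C:1 H:2
  CH2 → C:1 H:2
  CH2 → C:1 H:2
  CH2 → C:1 H:2
  CH2CH2OH → C:2 H:5 O:1
Element totals:
  C: 8
  H: 18
  O: 1
Molecular formula: C8H18O.
  M = 8(12.011) + 18(1.008) + 15.999
    = 96.088 + 18.144 + 15.999 = 130.231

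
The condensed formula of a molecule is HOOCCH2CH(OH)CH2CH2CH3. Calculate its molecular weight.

Element totals:
  C: 6
  H: 12
  O: 3
Molecular formula: C6H12O3.
  M = 6(12.011) + 12(1.008) + 3(15.999)
    = 72.066 + 12.096 + 47.997 = 132.159

132.16 g/mol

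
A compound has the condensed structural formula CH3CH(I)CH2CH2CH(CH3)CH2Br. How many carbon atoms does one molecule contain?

7

Atom tally by fragment:
  CH3 → C:1 H:3
  CH(I) → C:1 H:1 I:1
  CH2 → C:1 H:2
  CH2 → C:1 H:2
  CH(CH3) → C:2 H:4
  CH2Br → C:1 H:2 Br:1
Element totals:
  C: 7
  H: 14
  Br: 1
  I: 1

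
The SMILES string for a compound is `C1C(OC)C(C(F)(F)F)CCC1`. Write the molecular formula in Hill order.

Atom tally by fragment:
  cyclohexane ring core → C:6 H:12
  (− 2 ring H displaced by substituents)
  + OCH3 → C:1 H:3 O:1
  + CF3 → C:1 F:3
Element totals:
  C: 8
  H: 13
  F: 3
  O: 1

C8H13F3O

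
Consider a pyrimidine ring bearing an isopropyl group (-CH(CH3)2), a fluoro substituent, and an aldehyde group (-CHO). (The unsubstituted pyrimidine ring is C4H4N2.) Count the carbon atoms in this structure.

Atom tally by fragment:
  pyrimidine ring core → C:4 H:4 N:2
  (− 3 ring H displaced by substituents)
  + CH(CH3)2 → C:3 H:7
  + F → F:1
  + CHO → C:1 H:1 O:1
Element totals:
  C: 8
  H: 9
  F: 1
  N: 2
  O: 1

8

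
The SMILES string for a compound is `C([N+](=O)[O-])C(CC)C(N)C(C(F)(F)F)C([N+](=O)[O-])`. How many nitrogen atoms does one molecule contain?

3

Atom tally by fragment:
  O2NCH2 → C:1 H:2 N:1 O:2
  CH(C2H5) → C:3 H:6
  CH(NH2) → C:1 H:3 N:1
  CH(CF3) → C:2 H:1 F:3
  CH2NO2 → C:1 H:2 N:1 O:2
Element totals:
  C: 8
  H: 14
  F: 3
  N: 3
  O: 4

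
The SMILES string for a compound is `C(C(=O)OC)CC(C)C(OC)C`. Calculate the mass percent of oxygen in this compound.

27.55%

Atom tally by fragment:
  CH3OOCCH2 → C:3 H:5 O:2
  CH2 → C:1 H:2
  CH(CH3) → C:2 H:4
  CH(OCH3) → C:2 H:4 O:1
  CH3 → C:1 H:3
Element totals:
  C: 9
  H: 18
  O: 3
Molecular formula: C9H18O3.
Molar mass = 174.240 g/mol.
Mass from O: 3 × 15.999 = 47.997 g/mol.
%O = 47.997 / 174.240 × 100 = 27.55%.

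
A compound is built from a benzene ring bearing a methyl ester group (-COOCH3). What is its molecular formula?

Atom tally by fragment:
  benzene ring core → C:6 H:6
  (− 1 ring H displaced by substituents)
  + COOCH3 → C:2 H:3 O:2
Element totals:
  C: 8
  H: 8
  O: 2

C8H8O2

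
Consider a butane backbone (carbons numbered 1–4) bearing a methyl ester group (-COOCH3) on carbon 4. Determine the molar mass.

Atom tally by fragment:
  CH3 → C:1 H:3
  CH2 → C:1 H:2
  CH2 → C:1 H:2
  CH2COOCH3 → C:3 H:5 O:2
Element totals:
  C: 6
  H: 12
  O: 2
Molecular formula: C6H12O2.
  M = 6(12.011) + 12(1.008) + 2(15.999)
    = 72.066 + 12.096 + 31.998 = 116.160

116.16 g/mol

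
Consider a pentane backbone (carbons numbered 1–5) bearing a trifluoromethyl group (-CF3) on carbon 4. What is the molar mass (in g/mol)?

Atom tally by fragment:
  CH3 → C:1 H:3
  CH2 → C:1 H:2
  CH2 → C:1 H:2
  CH(CF3) → C:2 H:1 F:3
  CH3 → C:1 H:3
Element totals:
  C: 6
  H: 11
  F: 3
Molecular formula: C6H11F3.
  M = 6(12.011) + 11(1.008) + 3(18.998)
    = 72.066 + 11.088 + 56.994 = 140.148

140.15 g/mol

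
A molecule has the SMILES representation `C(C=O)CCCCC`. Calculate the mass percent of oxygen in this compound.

14.01%

Atom tally by fragment:
  OHCCH2 → C:2 H:3 O:1
  CH2 → C:1 H:2
  CH2 → C:1 H:2
  CH2 → C:1 H:2
  CH2 → C:1 H:2
  CH3 → C:1 H:3
Element totals:
  C: 7
  H: 14
  O: 1
Molecular formula: C7H14O.
Molar mass = 114.188 g/mol.
Mass from O: 1 × 15.999 = 15.999 g/mol.
%O = 15.999 / 114.188 × 100 = 14.01%.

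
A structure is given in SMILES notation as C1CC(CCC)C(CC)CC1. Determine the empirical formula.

Atom tally by fragment:
  cyclohexane ring core → C:6 H:12
  (− 2 ring H displaced by substituents)
  + CH2CH2CH3 → C:3 H:7
  + C2H5 → C:2 H:5
Element totals:
  C: 11
  H: 22
Molecular formula: C11H22.
gcd of subscripts = 11; dividing each by 11:
  C: 11/11 = 1
  H: 22/11 = 2

CH2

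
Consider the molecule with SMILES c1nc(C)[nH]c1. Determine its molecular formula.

C4H6N2

Atom tally by fragment:
  imidazole ring core → C:3 H:4 N:2
  (− 1 ring H displaced by substituents)
  + CH3 → C:1 H:3
Element totals:
  C: 4
  H: 6
  N: 2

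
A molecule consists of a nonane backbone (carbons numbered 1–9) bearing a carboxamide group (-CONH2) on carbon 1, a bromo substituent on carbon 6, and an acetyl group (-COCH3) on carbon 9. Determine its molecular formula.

C12H22BrNO2

Atom tally by fragment:
  H2NOCCH2 → C:2 H:4 O:1 N:1
  CH2 → C:1 H:2
  CH2 → C:1 H:2
  CH2 → C:1 H:2
  CH2 → C:1 H:2
  CH(Br) → C:1 H:1 Br:1
  CH2 → C:1 H:2
  CH2 → C:1 H:2
  CH2COCH3 → C:3 H:5 O:1
Element totals:
  C: 12
  H: 22
  Br: 1
  N: 1
  O: 2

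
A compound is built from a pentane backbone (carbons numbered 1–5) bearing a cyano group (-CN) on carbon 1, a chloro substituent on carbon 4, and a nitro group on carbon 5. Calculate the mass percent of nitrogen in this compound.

Atom tally by fragment:
  NCCH2 → C:2 H:2 N:1
  CH2 → C:1 H:2
  CH2 → C:1 H:2
  CH(Cl) → C:1 H:1 Cl:1
  CH2NO2 → C:1 H:2 N:1 O:2
Element totals:
  C: 6
  H: 9
  Cl: 1
  N: 2
  O: 2
Molecular formula: C6H9ClN2O2.
Molar mass = 176.600 g/mol.
Mass from N: 2 × 14.007 = 28.014 g/mol.
%N = 28.014 / 176.600 × 100 = 15.86%.

15.86%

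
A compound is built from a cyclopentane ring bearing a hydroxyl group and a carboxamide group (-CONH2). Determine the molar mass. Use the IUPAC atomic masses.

129.16 g/mol

Atom tally by fragment:
  cyclopentane ring core → C:5 H:10
  (− 2 ring H displaced by substituents)
  + OH → O:1 H:1
  + CONH2 → C:1 H:2 O:1 N:1
Element totals:
  C: 6
  H: 11
  N: 1
  O: 2
Molecular formula: C6H11NO2.
  M = 6(12.011) + 11(1.008) + 14.007 + 2(15.999)
    = 72.066 + 11.088 + 14.007 + 31.998 = 129.159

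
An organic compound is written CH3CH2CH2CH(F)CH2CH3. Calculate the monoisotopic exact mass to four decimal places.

104.1001

Atom tally by fragment:
  CH3 → C:1 H:3
  CH2 → C:1 H:2
  CH2 → C:1 H:2
  CH(F) → C:1 H:1 F:1
  CH2 → C:1 H:2
  CH3 → C:1 H:3
Element totals:
  C: 6
  H: 13
  F: 1
Molecular formula: C6H13F.
  M = 6(12.0) + 13(1.007825) + 18.998403
    = 72.000000 + 13.101725 + 18.998403 = 104.100128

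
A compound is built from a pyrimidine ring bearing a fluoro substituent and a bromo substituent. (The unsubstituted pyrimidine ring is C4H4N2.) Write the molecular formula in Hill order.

Atom tally by fragment:
  pyrimidine ring core → C:4 H:4 N:2
  (− 2 ring H displaced by substituents)
  + F → F:1
  + Br → Br:1
Element totals:
  C: 4
  H: 2
  Br: 1
  F: 1
  N: 2

C4H2BrFN2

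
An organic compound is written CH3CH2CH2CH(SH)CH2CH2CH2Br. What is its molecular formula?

Atom tally by fragment:
  CH3 → C:1 H:3
  CH2 → C:1 H:2
  CH2 → C:1 H:2
  CH(SH) → C:1 H:2 S:1
  CH2 → C:1 H:2
  CH2 → C:1 H:2
  CH2Br → C:1 H:2 Br:1
Element totals:
  C: 7
  H: 15
  Br: 1
  S: 1

C7H15BrS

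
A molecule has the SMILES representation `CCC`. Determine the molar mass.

44.10 g/mol

Atom tally by fragment:
  CH3 → C:1 H:3
  CH2 → C:1 H:2
  CH3 → C:1 H:3
Element totals:
  C: 3
  H: 8
Molecular formula: C3H8.
  M = 3(12.011) + 8(1.008)
    = 36.033 + 8.064 = 44.097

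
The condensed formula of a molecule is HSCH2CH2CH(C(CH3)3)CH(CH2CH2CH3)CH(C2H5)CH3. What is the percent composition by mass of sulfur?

Atom tally by fragment:
  HSCH2 → C:1 H:3 S:1
  CH2 → C:1 H:2
  CH(C(CH3)3) → C:5 H:10
  CH(CH2CH2CH3) → C:4 H:8
  CH(C2H5) → C:3 H:6
  CH3 → C:1 H:3
Element totals:
  C: 15
  H: 32
  S: 1
Molecular formula: C15H32S.
Molar mass = 244.481 g/mol.
Mass from S: 1 × 32.06 = 32.060 g/mol.
%S = 32.060 / 244.481 × 100 = 13.11%.

13.11%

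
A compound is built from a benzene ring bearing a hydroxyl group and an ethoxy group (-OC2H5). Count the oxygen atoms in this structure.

Atom tally by fragment:
  benzene ring core → C:6 H:6
  (− 2 ring H displaced by substituents)
  + OH → O:1 H:1
  + OC2H5 → C:2 H:5 O:1
Element totals:
  C: 8
  H: 10
  O: 2

2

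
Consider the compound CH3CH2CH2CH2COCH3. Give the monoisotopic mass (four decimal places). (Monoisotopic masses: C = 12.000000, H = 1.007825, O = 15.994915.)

Element totals:
  C: 6
  H: 12
  O: 1
Molecular formula: C6H12O.
  M = 6(12.0) + 12(1.007825) + 15.994915
    = 72.000000 + 12.093900 + 15.994915 = 100.088815

100.0888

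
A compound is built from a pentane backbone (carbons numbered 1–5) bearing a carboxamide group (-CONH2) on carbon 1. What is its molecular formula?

Atom tally by fragment:
  H2NOCCH2 → C:2 H:4 O:1 N:1
  CH2 → C:1 H:2
  CH2 → C:1 H:2
  CH2 → C:1 H:2
  CH3 → C:1 H:3
Element totals:
  C: 6
  H: 13
  N: 1
  O: 1

C6H13NO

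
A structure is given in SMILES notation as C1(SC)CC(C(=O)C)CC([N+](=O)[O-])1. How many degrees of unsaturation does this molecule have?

3

Atom tally by fragment:
  cyclopentane ring core → C:5 H:10
  (− 3 ring H displaced by substituents)
  + SCH3 → C:1 H:3 S:1
  + COCH3 → C:2 H:3 O:1
  + NO2 → N:1 O:2
Element totals:
  C: 8
  H: 13
  N: 1
  O: 3
  S: 1
Molecular formula: C8H13NO3S.
DoU = (2C + 2 + N − H − X) / 2 = (2·8 + 2 + 1 − 13 − 0) / 2 = 3.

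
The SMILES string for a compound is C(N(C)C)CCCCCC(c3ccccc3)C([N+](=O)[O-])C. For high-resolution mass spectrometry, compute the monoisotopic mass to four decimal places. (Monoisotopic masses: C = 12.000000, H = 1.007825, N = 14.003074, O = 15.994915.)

Atom tally by fragment:
  (CH3)2NCH2 → C:3 H:8 N:1
  CH2 → C:1 H:2
  CH2 → C:1 H:2
  CH2 → C:1 H:2
  CH2 → C:1 H:2
  CH2 → C:1 H:2
  CH(C6H5) → C:7 H:6
  CH(NO2) → C:1 H:1 N:1 O:2
  CH3 → C:1 H:3
Element totals:
  C: 17
  H: 28
  N: 2
  O: 2
Molecular formula: C17H28N2O2.
  M = 17(12.0) + 28(1.007825) + 2(14.003074) + 2(15.994915)
    = 204.000000 + 28.219100 + 28.006148 + 31.989830 = 292.215078

292.2151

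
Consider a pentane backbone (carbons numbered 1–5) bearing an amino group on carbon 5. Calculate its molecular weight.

87.17 g/mol

Atom tally by fragment:
  CH3 → C:1 H:3
  CH2 → C:1 H:2
  CH2 → C:1 H:2
  CH2 → C:1 H:2
  CH2NH2 → C:1 H:4 N:1
Element totals:
  C: 5
  H: 13
  N: 1
Molecular formula: C5H13N.
  M = 5(12.011) + 13(1.008) + 14.007
    = 60.055 + 13.104 + 14.007 = 87.166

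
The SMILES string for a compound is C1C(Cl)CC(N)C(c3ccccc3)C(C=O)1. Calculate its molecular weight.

Atom tally by fragment:
  cyclohexane ring core → C:6 H:12
  (− 4 ring H displaced by substituents)
  + Cl → Cl:1
  + NH2 → N:1 H:2
  + C6H5 → C:6 H:5
  + CHO → C:1 H:1 O:1
Element totals:
  C: 13
  H: 16
  Cl: 1
  N: 1
  O: 1
Molecular formula: C13H16ClNO.
  M = 13(12.011) + 16(1.008) + 35.45 + 14.007 + 15.999
    = 156.143 + 16.128 + 35.450 + 14.007 + 15.999 = 237.727

237.73 g/mol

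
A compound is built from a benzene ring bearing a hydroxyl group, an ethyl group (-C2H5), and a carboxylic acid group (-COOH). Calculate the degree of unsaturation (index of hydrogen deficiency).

Atom tally by fragment:
  benzene ring core → C:6 H:6
  (− 3 ring H displaced by substituents)
  + OH → O:1 H:1
  + C2H5 → C:2 H:5
  + COOH → C:1 H:1 O:2
Element totals:
  C: 9
  H: 10
  O: 3
Molecular formula: C9H10O3.
DoU = (2C + 2 + N − H − X) / 2 = (2·9 + 2 + 0 − 10 − 0) / 2 = 5.

5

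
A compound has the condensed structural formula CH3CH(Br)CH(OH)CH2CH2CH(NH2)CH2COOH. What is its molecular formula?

Element totals:
  C: 8
  H: 16
  Br: 1
  N: 1
  O: 3

C8H16BrNO3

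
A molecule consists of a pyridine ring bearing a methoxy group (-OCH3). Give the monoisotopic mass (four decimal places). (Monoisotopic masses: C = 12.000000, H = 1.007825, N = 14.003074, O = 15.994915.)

109.0528

Atom tally by fragment:
  pyridine ring core → C:5 H:5 N:1
  (− 1 ring H displaced by substituents)
  + OCH3 → C:1 H:3 O:1
Element totals:
  C: 6
  H: 7
  N: 1
  O: 1
Molecular formula: C6H7NO.
  M = 6(12.0) + 7(1.007825) + 14.003074 + 15.994915
    = 72.000000 + 7.054775 + 14.003074 + 15.994915 = 109.052764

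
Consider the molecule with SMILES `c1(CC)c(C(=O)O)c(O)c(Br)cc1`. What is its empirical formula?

C9H9BrO3

Atom tally by fragment:
  benzene ring core → C:6 H:6
  (− 4 ring H displaced by substituents)
  + C2H5 → C:2 H:5
  + COOH → C:1 H:1 O:2
  + OH → O:1 H:1
  + Br → Br:1
Element totals:
  C: 9
  H: 9
  Br: 1
  O: 3
Molecular formula: C9H9BrO3.
gcd of subscripts (1, 9, 9, 3) = 1, so the empirical formula equals the molecular formula.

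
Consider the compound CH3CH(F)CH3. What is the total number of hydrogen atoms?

7

Element totals:
  C: 3
  H: 7
  F: 1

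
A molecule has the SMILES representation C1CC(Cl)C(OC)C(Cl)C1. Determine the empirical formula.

C7H12Cl2O

Atom tally by fragment:
  cyclohexane ring core → C:6 H:12
  (− 3 ring H displaced by substituents)
  + Cl → Cl:1
  + OCH3 → C:1 H:3 O:1
  + Cl → Cl:1
Element totals:
  C: 7
  H: 12
  Cl: 2
  O: 1
Molecular formula: C7H12Cl2O.
gcd of subscripts (7, 2, 12, 1) = 1, so the empirical formula equals the molecular formula.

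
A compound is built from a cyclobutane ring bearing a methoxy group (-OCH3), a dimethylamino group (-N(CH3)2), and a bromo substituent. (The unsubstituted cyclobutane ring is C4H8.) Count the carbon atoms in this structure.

Atom tally by fragment:
  cyclobutane ring core → C:4 H:8
  (− 3 ring H displaced by substituents)
  + OCH3 → C:1 H:3 O:1
  + N(CH3)2 → N:1 C:2 H:6
  + Br → Br:1
Element totals:
  C: 7
  H: 14
  Br: 1
  N: 1
  O: 1

7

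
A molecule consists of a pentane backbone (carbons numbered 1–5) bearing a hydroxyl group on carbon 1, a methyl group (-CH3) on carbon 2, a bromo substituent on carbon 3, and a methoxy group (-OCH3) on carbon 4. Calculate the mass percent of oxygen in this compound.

Atom tally by fragment:
  HOCH2 → C:1 H:3 O:1
  CH(CH3) → C:2 H:4
  CH(Br) → C:1 H:1 Br:1
  CH(OCH3) → C:2 H:4 O:1
  CH3 → C:1 H:3
Element totals:
  C: 7
  H: 15
  Br: 1
  O: 2
Molecular formula: C7H15BrO2.
Molar mass = 211.099 g/mol.
Mass from O: 2 × 15.999 = 31.998 g/mol.
%O = 31.998 / 211.099 × 100 = 15.16%.

15.16%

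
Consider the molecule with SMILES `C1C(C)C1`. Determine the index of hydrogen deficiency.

Atom tally by fragment:
  cyclopropane ring core → C:3 H:6
  (− 1 ring H displaced by substituents)
  + CH3 → C:1 H:3
Element totals:
  C: 4
  H: 8
Molecular formula: C4H8.
DoU = (2C + 2 + N − H − X) / 2 = (2·4 + 2 + 0 − 8 − 0) / 2 = 1.

1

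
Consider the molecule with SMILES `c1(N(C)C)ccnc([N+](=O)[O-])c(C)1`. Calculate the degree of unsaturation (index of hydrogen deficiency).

5

Atom tally by fragment:
  pyridine ring core → C:5 H:5 N:1
  (− 3 ring H displaced by substituents)
  + N(CH3)2 → N:1 C:2 H:6
  + NO2 → N:1 O:2
  + CH3 → C:1 H:3
Element totals:
  C: 8
  H: 11
  N: 3
  O: 2
Molecular formula: C8H11N3O2.
DoU = (2C + 2 + N − H − X) / 2 = (2·8 + 2 + 3 − 11 − 0) / 2 = 5.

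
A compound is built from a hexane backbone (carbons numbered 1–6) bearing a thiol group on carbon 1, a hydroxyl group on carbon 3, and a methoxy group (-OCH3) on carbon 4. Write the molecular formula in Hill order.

Atom tally by fragment:
  HSCH2 → C:1 H:3 S:1
  CH2 → C:1 H:2
  CH(OH) → C:1 H:2 O:1
  CH(OCH3) → C:2 H:4 O:1
  CH2 → C:1 H:2
  CH3 → C:1 H:3
Element totals:
  C: 7
  H: 16
  O: 2
  S: 1

C7H16O2S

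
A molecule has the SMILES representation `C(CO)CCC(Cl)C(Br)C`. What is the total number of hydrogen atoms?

14

Atom tally by fragment:
  HOCH2CH2 → C:2 H:5 O:1
  CH2 → C:1 H:2
  CH2 → C:1 H:2
  CH(Cl) → C:1 H:1 Cl:1
  CH(Br) → C:1 H:1 Br:1
  CH3 → C:1 H:3
Element totals:
  C: 7
  H: 14
  Br: 1
  Cl: 1
  O: 1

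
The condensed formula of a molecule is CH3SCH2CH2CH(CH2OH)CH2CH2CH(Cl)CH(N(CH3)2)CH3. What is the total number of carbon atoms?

Atom tally by fragment:
  CH3SCH2 → C:2 H:5 S:1
  CH2 → C:1 H:2
  CH(CH2OH) → C:2 H:4 O:1
  CH2 → C:1 H:2
  CH2 → C:1 H:2
  CH(Cl) → C:1 H:1 Cl:1
  CH(N(CH3)2) → C:3 H:7 N:1
  CH3 → C:1 H:3
Element totals:
  C: 12
  H: 26
  Cl: 1
  N: 1
  O: 1
  S: 1

12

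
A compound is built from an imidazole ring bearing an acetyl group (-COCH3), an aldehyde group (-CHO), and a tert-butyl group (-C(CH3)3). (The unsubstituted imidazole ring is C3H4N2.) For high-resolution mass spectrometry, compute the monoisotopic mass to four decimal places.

194.1055

Atom tally by fragment:
  imidazole ring core → C:3 H:4 N:2
  (− 3 ring H displaced by substituents)
  + COCH3 → C:2 H:3 O:1
  + CHO → C:1 H:1 O:1
  + C(CH3)3 → C:4 H:9
Element totals:
  C: 10
  H: 14
  N: 2
  O: 2
Molecular formula: C10H14N2O2.
  M = 10(12.0) + 14(1.007825) + 2(14.003074) + 2(15.994915)
    = 120.000000 + 14.109550 + 28.006148 + 31.989830 = 194.105528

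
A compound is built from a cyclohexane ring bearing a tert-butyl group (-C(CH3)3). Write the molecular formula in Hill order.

C10H20

Atom tally by fragment:
  cyclohexane ring core → C:6 H:12
  (− 1 ring H displaced by substituents)
  + C(CH3)3 → C:4 H:9
Element totals:
  C: 10
  H: 20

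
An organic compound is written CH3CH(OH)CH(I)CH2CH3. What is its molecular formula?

C5H11IO

Element totals:
  C: 5
  H: 11
  I: 1
  O: 1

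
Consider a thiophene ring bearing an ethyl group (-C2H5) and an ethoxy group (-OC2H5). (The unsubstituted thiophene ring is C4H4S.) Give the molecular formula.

C8H12OS

Atom tally by fragment:
  thiophene ring core → C:4 H:4 S:1
  (− 2 ring H displaced by substituents)
  + C2H5 → C:2 H:5
  + OC2H5 → C:2 H:5 O:1
Element totals:
  C: 8
  H: 12
  O: 1
  S: 1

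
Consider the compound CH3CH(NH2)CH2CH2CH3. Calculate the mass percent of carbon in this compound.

68.90%

Atom tally by fragment:
  CH3 → C:1 H:3
  CH(NH2) → C:1 H:3 N:1
  CH2 → C:1 H:2
  CH2 → C:1 H:2
  CH3 → C:1 H:3
Element totals:
  C: 5
  H: 13
  N: 1
Molecular formula: C5H13N.
Molar mass = 87.166 g/mol.
Mass from C: 5 × 12.011 = 60.055 g/mol.
%C = 60.055 / 87.166 × 100 = 68.90%.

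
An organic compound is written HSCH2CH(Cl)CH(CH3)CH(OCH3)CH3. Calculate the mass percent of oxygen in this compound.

Atom tally by fragment:
  HSCH2 → C:1 H:3 S:1
  CH(Cl) → C:1 H:1 Cl:1
  CH(CH3) → C:2 H:4
  CH(OCH3) → C:2 H:4 O:1
  CH3 → C:1 H:3
Element totals:
  C: 7
  H: 15
  Cl: 1
  O: 1
  S: 1
Molecular formula: C7H15ClOS.
Molar mass = 182.706 g/mol.
Mass from O: 1 × 15.999 = 15.999 g/mol.
%O = 15.999 / 182.706 × 100 = 8.76%.

8.76%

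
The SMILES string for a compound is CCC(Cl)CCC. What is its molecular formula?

Atom tally by fragment:
  CH3 → C:1 H:3
  CH2 → C:1 H:2
  CH(Cl) → C:1 H:1 Cl:1
  CH2 → C:1 H:2
  CH2 → C:1 H:2
  CH3 → C:1 H:3
Element totals:
  C: 6
  H: 13
  Cl: 1

C6H13Cl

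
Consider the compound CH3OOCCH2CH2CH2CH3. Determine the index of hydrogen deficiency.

1

Atom tally by fragment:
  CH3OOCCH2 → C:3 H:5 O:2
  CH2 → C:1 H:2
  CH2 → C:1 H:2
  CH3 → C:1 H:3
Element totals:
  C: 6
  H: 12
  O: 2
Molecular formula: C6H12O2.
DoU = (2C + 2 + N − H − X) / 2 = (2·6 + 2 + 0 − 12 − 0) / 2 = 1.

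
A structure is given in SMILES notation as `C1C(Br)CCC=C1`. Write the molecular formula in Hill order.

C6H9Br

Atom tally by fragment:
  cyclohexene ring core → C:6 H:10
  (− 1 ring H displaced by substituents)
  + Br → Br:1
Element totals:
  C: 6
  H: 9
  Br: 1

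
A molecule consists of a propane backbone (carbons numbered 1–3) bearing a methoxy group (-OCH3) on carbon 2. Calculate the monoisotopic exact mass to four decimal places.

Atom tally by fragment:
  CH3 → C:1 H:3
  CH(OCH3) → C:2 H:4 O:1
  CH3 → C:1 H:3
Element totals:
  C: 4
  H: 10
  O: 1
Molecular formula: C4H10O.
  M = 4(12.0) + 10(1.007825) + 15.994915
    = 48.000000 + 10.078250 + 15.994915 = 74.073165

74.0732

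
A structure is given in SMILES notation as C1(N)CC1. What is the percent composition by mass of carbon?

Atom tally by fragment:
  cyclopropane ring core → C:3 H:6
  (− 1 ring H displaced by substituents)
  + NH2 → N:1 H:2
Element totals:
  C: 3
  H: 7
  N: 1
Molecular formula: C3H7N.
Molar mass = 57.096 g/mol.
Mass from C: 3 × 12.011 = 36.033 g/mol.
%C = 36.033 / 57.096 × 100 = 63.11%.

63.11%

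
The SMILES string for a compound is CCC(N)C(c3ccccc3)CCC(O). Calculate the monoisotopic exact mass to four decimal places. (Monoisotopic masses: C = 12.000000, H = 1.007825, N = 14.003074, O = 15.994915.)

Atom tally by fragment:
  CH3 → C:1 H:3
  CH2 → C:1 H:2
  CH(NH2) → C:1 H:3 N:1
  CH(C6H5) → C:7 H:6
  CH2 → C:1 H:2
  CH2 → C:1 H:2
  CH2OH → C:1 H:3 O:1
Element totals:
  C: 13
  H: 21
  N: 1
  O: 1
Molecular formula: C13H21NO.
  M = 13(12.0) + 21(1.007825) + 14.003074 + 15.994915
    = 156.000000 + 21.164325 + 14.003074 + 15.994915 = 207.162314

207.1623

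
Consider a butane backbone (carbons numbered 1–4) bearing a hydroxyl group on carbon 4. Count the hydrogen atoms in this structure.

10

Atom tally by fragment:
  CH3 → C:1 H:3
  CH2 → C:1 H:2
  CH2 → C:1 H:2
  CH2OH → C:1 H:3 O:1
Element totals:
  C: 4
  H: 10
  O: 1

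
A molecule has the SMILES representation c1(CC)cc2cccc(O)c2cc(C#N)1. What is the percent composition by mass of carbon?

Atom tally by fragment:
  naphthalene ring system core → C:10 H:8
  (− 3 ring H displaced by substituents)
  + C2H5 → C:2 H:5
  + OH → O:1 H:1
  + CN → C:1 N:1
Element totals:
  C: 13
  H: 11
  N: 1
  O: 1
Molecular formula: C13H11NO.
Molar mass = 197.237 g/mol.
Mass from C: 13 × 12.011 = 156.143 g/mol.
%C = 156.143 / 197.237 × 100 = 79.17%.

79.17%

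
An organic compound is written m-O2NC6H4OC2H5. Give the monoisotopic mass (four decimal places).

Element totals:
  C: 8
  H: 9
  N: 1
  O: 3
Molecular formula: C8H9NO3.
  M = 8(12.0) + 9(1.007825) + 14.003074 + 3(15.994915)
    = 96.000000 + 9.070425 + 14.003074 + 47.984745 = 167.058244

167.0582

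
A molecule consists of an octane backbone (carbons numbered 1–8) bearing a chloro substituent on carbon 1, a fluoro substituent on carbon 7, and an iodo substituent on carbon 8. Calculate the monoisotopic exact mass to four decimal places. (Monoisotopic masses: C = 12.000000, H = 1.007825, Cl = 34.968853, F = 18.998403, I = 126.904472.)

291.9891

Atom tally by fragment:
  ClCH2 → C:1 H:2 Cl:1
  CH2 → C:1 H:2
  CH2 → C:1 H:2
  CH2 → C:1 H:2
  CH2 → C:1 H:2
  CH2 → C:1 H:2
  CH(F) → C:1 H:1 F:1
  CH2I → C:1 H:2 I:1
Element totals:
  C: 8
  H: 15
  Cl: 1
  F: 1
  I: 1
Molecular formula: C8H15ClFI.
  M = 8(12.0) + 15(1.007825) + 34.968853 + 18.998403 + 126.904472
    = 96.000000 + 15.117375 + 34.968853 + 18.998403 + 126.904472 = 291.989103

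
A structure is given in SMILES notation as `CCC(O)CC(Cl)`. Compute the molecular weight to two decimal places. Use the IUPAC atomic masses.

Atom tally by fragment:
  CH3 → C:1 H:3
  CH2 → C:1 H:2
  CH(OH) → C:1 H:2 O:1
  CH2 → C:1 H:2
  CH2Cl → C:1 H:2 Cl:1
Element totals:
  C: 5
  H: 11
  Cl: 1
  O: 1
Molecular formula: C5H11ClO.
  M = 5(12.011) + 11(1.008) + 35.45 + 15.999
    = 60.055 + 11.088 + 35.450 + 15.999 = 122.592

122.59 g/mol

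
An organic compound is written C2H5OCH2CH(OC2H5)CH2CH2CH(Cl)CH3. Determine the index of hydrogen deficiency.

0

Element totals:
  C: 10
  H: 21
  Cl: 1
  O: 2
Molecular formula: C10H21ClO2.
DoU = (2C + 2 + N − H − X) / 2 = (2·10 + 2 + 0 − 21 − 1) / 2 = 0.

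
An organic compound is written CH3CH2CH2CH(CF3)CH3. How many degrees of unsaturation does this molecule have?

0

Atom tally by fragment:
  CH3 → C:1 H:3
  CH2 → C:1 H:2
  CH2 → C:1 H:2
  CH(CF3) → C:2 H:1 F:3
  CH3 → C:1 H:3
Element totals:
  C: 6
  H: 11
  F: 3
Molecular formula: C6H11F3.
DoU = (2C + 2 + N − H − X) / 2 = (2·6 + 2 + 0 − 11 − 3) / 2 = 0.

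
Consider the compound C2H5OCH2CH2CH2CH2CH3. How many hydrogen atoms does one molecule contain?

Element totals:
  C: 7
  H: 16
  O: 1

16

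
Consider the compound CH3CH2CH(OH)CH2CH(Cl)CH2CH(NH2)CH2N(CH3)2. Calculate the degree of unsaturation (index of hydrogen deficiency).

Element totals:
  C: 10
  H: 23
  Cl: 1
  N: 2
  O: 1
Molecular formula: C10H23ClN2O.
DoU = (2C + 2 + N − H − X) / 2 = (2·10 + 2 + 2 − 23 − 1) / 2 = 0.

0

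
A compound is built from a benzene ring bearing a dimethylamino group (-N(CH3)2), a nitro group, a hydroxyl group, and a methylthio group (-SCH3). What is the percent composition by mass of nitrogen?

Atom tally by fragment:
  benzene ring core → C:6 H:6
  (− 4 ring H displaced by substituents)
  + N(CH3)2 → N:1 C:2 H:6
  + NO2 → N:1 O:2
  + OH → O:1 H:1
  + SCH3 → C:1 H:3 S:1
Element totals:
  C: 9
  H: 12
  N: 2
  O: 3
  S: 1
Molecular formula: C9H12N2O3S.
Molar mass = 228.266 g/mol.
Mass from N: 2 × 14.007 = 28.014 g/mol.
%N = 28.014 / 228.266 × 100 = 12.27%.

12.27%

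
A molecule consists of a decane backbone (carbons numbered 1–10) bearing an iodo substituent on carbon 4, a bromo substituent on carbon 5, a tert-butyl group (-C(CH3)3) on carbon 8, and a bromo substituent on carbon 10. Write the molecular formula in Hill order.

Atom tally by fragment:
  CH3 → C:1 H:3
  CH2 → C:1 H:2
  CH2 → C:1 H:2
  CH(I) → C:1 H:1 I:1
  CH(Br) → C:1 H:1 Br:1
  CH2 → C:1 H:2
  CH2 → C:1 H:2
  CH(C(CH3)3) → C:5 H:10
  CH2 → C:1 H:2
  CH2Br → C:1 H:2 Br:1
Element totals:
  C: 14
  H: 27
  Br: 2
  I: 1

C14H27Br2I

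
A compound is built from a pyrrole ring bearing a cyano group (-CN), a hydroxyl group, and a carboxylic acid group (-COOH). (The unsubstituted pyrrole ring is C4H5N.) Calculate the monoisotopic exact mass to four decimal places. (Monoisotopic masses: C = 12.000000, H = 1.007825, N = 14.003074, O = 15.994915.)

152.0222

Atom tally by fragment:
  pyrrole ring core → C:4 H:5 N:1
  (− 3 ring H displaced by substituents)
  + CN → C:1 N:1
  + OH → O:1 H:1
  + COOH → C:1 H:1 O:2
Element totals:
  C: 6
  H: 4
  N: 2
  O: 3
Molecular formula: C6H4N2O3.
  M = 6(12.0) + 4(1.007825) + 2(14.003074) + 3(15.994915)
    = 72.000000 + 4.031300 + 28.006148 + 47.984745 = 152.022193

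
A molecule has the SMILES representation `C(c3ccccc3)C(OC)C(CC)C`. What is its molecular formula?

C13H20O

Atom tally by fragment:
  C6H5CH2 → C:7 H:7
  CH(OCH3) → C:2 H:4 O:1
  CH(C2H5) → C:3 H:6
  CH3 → C:1 H:3
Element totals:
  C: 13
  H: 20
  O: 1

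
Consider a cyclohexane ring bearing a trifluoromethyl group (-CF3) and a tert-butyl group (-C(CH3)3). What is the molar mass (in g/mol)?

Atom tally by fragment:
  cyclohexane ring core → C:6 H:12
  (− 2 ring H displaced by substituents)
  + CF3 → C:1 F:3
  + C(CH3)3 → C:4 H:9
Element totals:
  C: 11
  H: 19
  F: 3
Molecular formula: C11H19F3.
  M = 11(12.011) + 19(1.008) + 3(18.998)
    = 132.121 + 19.152 + 56.994 = 208.267

208.27 g/mol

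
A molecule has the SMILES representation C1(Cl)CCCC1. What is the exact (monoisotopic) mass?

104.0393

Atom tally by fragment:
  cyclopentane ring core → C:5 H:10
  (− 1 ring H displaced by substituents)
  + Cl → Cl:1
Element totals:
  C: 5
  H: 9
  Cl: 1
Molecular formula: C5H9Cl.
  M = 5(12.0) + 9(1.007825) + 34.968853
    = 60.000000 + 9.070425 + 34.968853 = 104.039278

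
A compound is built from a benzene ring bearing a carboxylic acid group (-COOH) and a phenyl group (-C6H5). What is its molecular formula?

Atom tally by fragment:
  benzene ring core → C:6 H:6
  (− 2 ring H displaced by substituents)
  + COOH → C:1 H:1 O:2
  + C6H5 → C:6 H:5
Element totals:
  C: 13
  H: 10
  O: 2

C13H10O2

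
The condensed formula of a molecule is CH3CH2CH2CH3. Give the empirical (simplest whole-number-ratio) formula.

C2H5

Atom tally by fragment:
  CH3 → C:1 H:3
  CH2 → C:1 H:2
  CH2 → C:1 H:2
  CH3 → C:1 H:3
Element totals:
  C: 4
  H: 10
Molecular formula: C4H10.
gcd of subscripts = 2; dividing each by 2:
  C: 4/2 = 2
  H: 10/2 = 5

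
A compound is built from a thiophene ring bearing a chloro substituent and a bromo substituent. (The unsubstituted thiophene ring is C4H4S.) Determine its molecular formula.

C4H2BrClS

Atom tally by fragment:
  thiophene ring core → C:4 H:4 S:1
  (− 2 ring H displaced by substituents)
  + Cl → Cl:1
  + Br → Br:1
Element totals:
  C: 4
  H: 2
  Br: 1
  Cl: 1
  S: 1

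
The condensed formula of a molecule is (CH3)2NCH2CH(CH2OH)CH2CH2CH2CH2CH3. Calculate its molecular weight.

Element totals:
  C: 10
  H: 23
  N: 1
  O: 1
Molecular formula: C10H23NO.
  M = 10(12.011) + 23(1.008) + 14.007 + 15.999
    = 120.110 + 23.184 + 14.007 + 15.999 = 173.300

173.30 g/mol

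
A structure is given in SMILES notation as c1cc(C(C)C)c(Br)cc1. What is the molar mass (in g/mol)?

Atom tally by fragment:
  benzene ring core → C:6 H:6
  (− 2 ring H displaced by substituents)
  + CH(CH3)2 → C:3 H:7
  + Br → Br:1
Element totals:
  C: 9
  H: 11
  Br: 1
Molecular formula: C9H11Br.
  M = 9(12.011) + 11(1.008) + 79.904
    = 108.099 + 11.088 + 79.904 = 199.091

199.09 g/mol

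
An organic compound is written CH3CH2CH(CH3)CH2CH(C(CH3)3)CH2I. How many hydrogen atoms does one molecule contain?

23

Atom tally by fragment:
  CH3 → C:1 H:3
  CH2 → C:1 H:2
  CH(CH3) → C:2 H:4
  CH2 → C:1 H:2
  CH(C(CH3)3) → C:5 H:10
  CH2I → C:1 H:2 I:1
Element totals:
  C: 11
  H: 23
  I: 1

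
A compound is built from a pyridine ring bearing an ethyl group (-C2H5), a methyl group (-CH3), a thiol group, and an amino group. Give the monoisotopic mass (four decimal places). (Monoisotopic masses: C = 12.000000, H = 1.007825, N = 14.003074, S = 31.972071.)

168.0721

Atom tally by fragment:
  pyridine ring core → C:5 H:5 N:1
  (− 4 ring H displaced by substituents)
  + C2H5 → C:2 H:5
  + CH3 → C:1 H:3
  + SH → S:1 H:1
  + NH2 → N:1 H:2
Element totals:
  C: 8
  H: 12
  N: 2
  S: 1
Molecular formula: C8H12N2S.
  M = 8(12.0) + 12(1.007825) + 2(14.003074) + 31.972071
    = 96.000000 + 12.093900 + 28.006148 + 31.972071 = 168.072119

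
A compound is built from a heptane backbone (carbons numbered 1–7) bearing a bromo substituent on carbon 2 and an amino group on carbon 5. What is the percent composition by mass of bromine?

41.16%

Atom tally by fragment:
  CH3 → C:1 H:3
  CH(Br) → C:1 H:1 Br:1
  CH2 → C:1 H:2
  CH2 → C:1 H:2
  CH(NH2) → C:1 H:3 N:1
  CH2 → C:1 H:2
  CH3 → C:1 H:3
Element totals:
  C: 7
  H: 16
  Br: 1
  N: 1
Molecular formula: C7H16BrN.
Molar mass = 194.116 g/mol.
Mass from Br: 1 × 79.904 = 79.904 g/mol.
%Br = 79.904 / 194.116 × 100 = 41.16%.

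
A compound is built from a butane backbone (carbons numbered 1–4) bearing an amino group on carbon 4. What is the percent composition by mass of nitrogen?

19.15%

Atom tally by fragment:
  CH3 → C:1 H:3
  CH2 → C:1 H:2
  CH2 → C:1 H:2
  CH2NH2 → C:1 H:4 N:1
Element totals:
  C: 4
  H: 11
  N: 1
Molecular formula: C4H11N.
Molar mass = 73.139 g/mol.
Mass from N: 1 × 14.007 = 14.007 g/mol.
%N = 14.007 / 73.139 × 100 = 19.15%.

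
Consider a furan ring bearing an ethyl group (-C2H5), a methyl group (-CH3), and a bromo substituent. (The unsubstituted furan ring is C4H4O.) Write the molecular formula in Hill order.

C7H9BrO

Atom tally by fragment:
  furan ring core → C:4 H:4 O:1
  (− 3 ring H displaced by substituents)
  + C2H5 → C:2 H:5
  + CH3 → C:1 H:3
  + Br → Br:1
Element totals:
  C: 7
  H: 9
  Br: 1
  O: 1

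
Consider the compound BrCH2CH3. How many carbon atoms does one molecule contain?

2

Element totals:
  C: 2
  H: 5
  Br: 1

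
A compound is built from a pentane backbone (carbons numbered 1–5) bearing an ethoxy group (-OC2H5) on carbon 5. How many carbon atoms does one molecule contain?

Atom tally by fragment:
  CH3 → C:1 H:3
  CH2 → C:1 H:2
  CH2 → C:1 H:2
  CH2 → C:1 H:2
  CH2OC2H5 → C:3 H:7 O:1
Element totals:
  C: 7
  H: 16
  O: 1

7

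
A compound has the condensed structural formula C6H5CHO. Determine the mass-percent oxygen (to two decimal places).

15.08%

Element totals:
  C: 7
  H: 6
  O: 1
Molecular formula: C7H6O.
Molar mass = 106.124 g/mol.
Mass from O: 1 × 15.999 = 15.999 g/mol.
%O = 15.999 / 106.124 × 100 = 15.08%.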